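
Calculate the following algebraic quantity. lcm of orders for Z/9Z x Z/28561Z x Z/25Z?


Exponent = lcm of the cyclic orders; pairwise coprime => product.
3^2*13^4*5^2=9*28561*25=6426225


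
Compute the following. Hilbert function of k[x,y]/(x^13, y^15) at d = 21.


k[x,y], I = (x^13, y^15), d = 21
Need i < 13 and d-i < 15.
Range: 7 <= i <= 12.
H(21) = 6


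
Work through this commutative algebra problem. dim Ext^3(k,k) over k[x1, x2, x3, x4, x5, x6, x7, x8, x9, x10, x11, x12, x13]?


C(n,i)=C(13,3)=286


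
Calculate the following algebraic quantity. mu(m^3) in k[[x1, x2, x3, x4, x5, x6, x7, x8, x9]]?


C(n+d-1,d)=C(11,3)=165


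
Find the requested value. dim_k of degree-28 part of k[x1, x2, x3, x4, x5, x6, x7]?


C(d+n-1,n-1)=C(34,6)=1344904


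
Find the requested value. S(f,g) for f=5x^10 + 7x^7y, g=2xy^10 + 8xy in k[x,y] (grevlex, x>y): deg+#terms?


LT(f)=5x^10, LT(g)=2xy^10
lcm(LM)=x^10y^10
S(f,g) (scaled by 10 to clear denominators) = 2y^10*f - 5x^9*g = 14x^7y^11 - 40x^10y
2 terms, deg 18.
18+2=20


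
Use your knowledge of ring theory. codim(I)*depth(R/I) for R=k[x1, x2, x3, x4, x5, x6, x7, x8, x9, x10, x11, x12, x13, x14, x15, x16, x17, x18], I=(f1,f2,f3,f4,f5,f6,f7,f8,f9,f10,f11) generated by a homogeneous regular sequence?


codim=11, depth=dim(R/I)=18-11=7
Product=11*7=77


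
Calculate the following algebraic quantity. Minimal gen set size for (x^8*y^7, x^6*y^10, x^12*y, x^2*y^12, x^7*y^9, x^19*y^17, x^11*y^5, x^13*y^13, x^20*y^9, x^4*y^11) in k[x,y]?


Remove redundant (divisible by others).
x^19*y^17 redundant.
x^13*y^13 redundant.
x^20*y^9 redundant.
Min: x^12*y, x^11*y^5, x^8*y^7, x^7*y^9, x^6*y^10, x^4*y^11, x^2*y^12
Count=7


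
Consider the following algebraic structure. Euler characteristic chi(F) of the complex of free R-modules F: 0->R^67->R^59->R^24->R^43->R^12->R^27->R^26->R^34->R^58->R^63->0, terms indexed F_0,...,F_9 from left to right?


chi = sum (-1)^i * rank:
(-1)^0*67=67
(-1)^1*59=-59
(-1)^2*24=24
(-1)^3*43=-43
(-1)^4*12=12
(-1)^5*27=-27
(-1)^6*26=26
(-1)^7*34=-34
(-1)^8*58=58
(-1)^9*63=-63
chi=-39


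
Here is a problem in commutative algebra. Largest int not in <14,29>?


gcd(14,29)=1 => F=ab-a-b=14*29-14-29=406-43=363


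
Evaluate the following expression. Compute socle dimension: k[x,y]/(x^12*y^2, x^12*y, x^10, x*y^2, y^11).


Socle = ann(m) = span of standard monomials u with x*u, y*u in I (staircase corners).
Redundant generators: x^12*y^2, x^12*y
Minimal generators: x^10, x*y^2, y^11
Corners: y^10, x^9y
Socle dim=2


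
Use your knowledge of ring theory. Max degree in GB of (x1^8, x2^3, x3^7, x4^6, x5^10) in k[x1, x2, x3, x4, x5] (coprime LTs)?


Pure powers, coprime LTs => already GB.
Degrees: 8, 3, 7, 6, 10
Max=10


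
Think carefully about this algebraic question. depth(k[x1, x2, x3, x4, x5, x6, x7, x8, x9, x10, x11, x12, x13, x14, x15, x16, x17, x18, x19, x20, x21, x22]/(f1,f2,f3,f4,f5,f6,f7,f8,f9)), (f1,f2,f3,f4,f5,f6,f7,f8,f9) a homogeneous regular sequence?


depth(R)=22
depth(R/I)=22-9=13


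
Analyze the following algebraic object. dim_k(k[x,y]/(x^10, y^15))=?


Basis: x^i*y^j, i<10, j<15
10*15=150


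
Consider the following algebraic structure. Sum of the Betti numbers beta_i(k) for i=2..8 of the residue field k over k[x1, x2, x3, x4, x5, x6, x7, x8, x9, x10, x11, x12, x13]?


Koszul resolution: beta_i(k)=C(n,i), n=13
C(13,2)=78, C(13,3)=286, C(13,4)=715, C(13,5)=1287, C(13,6)=1716, C(13,7)=1716, C(13,8)=1287
Sum=7085


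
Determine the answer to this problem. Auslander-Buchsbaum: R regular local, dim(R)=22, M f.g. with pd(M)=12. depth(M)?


pd+depth=depth(R)=22
depth=22-12=10


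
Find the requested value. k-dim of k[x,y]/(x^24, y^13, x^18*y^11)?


k[x,y]/I, I = (x^24, y^13, x^18*y^11)
Rect: 24x13=312. Corner: (24-18)x(13-11)=12.
dim = 312-12 = 300


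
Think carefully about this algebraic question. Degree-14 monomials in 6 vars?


C(d+n-1,n-1)=C(19,5)=11628


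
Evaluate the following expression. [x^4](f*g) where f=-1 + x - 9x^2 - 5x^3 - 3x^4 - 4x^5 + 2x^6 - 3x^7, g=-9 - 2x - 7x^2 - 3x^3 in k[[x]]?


[x^4] = sum a_i*b_j, i+j=4
  1*-3=-3
  -9*-7=63
  -5*-2=10
  -3*-9=27
Sum=97


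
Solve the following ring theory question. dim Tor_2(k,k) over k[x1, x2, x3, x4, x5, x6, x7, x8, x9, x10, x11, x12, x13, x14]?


Koszul: C(n,i)=C(14,2)=91


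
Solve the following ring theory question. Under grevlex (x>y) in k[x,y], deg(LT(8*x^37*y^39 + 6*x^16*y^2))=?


LT: 8*x^37*y^39
deg_x=37, deg_y=39
Total=37+39=76


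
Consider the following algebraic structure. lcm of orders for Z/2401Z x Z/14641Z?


Exponent = lcm of the cyclic orders; pairwise coprime => product.
7^4*11^4=2401*14641=35153041


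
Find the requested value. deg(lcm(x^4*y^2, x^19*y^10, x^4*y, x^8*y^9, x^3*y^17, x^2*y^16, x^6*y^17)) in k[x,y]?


lcm = componentwise max:
x: max(4,19,4,8,3,2,6)=19
y: max(2,10,1,9,17,16,17)=17
Total=19+17=36


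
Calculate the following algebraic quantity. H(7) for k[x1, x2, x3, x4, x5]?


C(d+n-1,n-1)=C(11,4)=330


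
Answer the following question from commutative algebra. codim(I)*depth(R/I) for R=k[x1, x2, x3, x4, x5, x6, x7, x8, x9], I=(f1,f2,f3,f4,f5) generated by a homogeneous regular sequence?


codim=5, depth=dim(R/I)=9-5=4
Product=5*4=20


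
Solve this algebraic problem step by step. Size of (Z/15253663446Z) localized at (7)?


7-primary part: 15253663446=7^10*54
Size=7^10=282475249


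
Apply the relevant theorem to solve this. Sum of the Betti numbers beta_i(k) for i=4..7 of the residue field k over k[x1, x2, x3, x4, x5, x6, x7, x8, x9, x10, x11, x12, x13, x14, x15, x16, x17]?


Koszul resolution: beta_i(k)=C(n,i), n=17
C(17,4)=2380, C(17,5)=6188, C(17,6)=12376, C(17,7)=19448
Sum=40392


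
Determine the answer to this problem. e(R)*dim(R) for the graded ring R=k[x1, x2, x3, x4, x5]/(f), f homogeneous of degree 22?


e(R)=deg(f)=22, dim(R)=5-1=4
e*dim=22*4=88


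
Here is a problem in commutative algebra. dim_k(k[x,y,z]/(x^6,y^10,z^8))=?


Basis: x^iy^jz^k, i<6,j<10,k<8
6*10*8=480


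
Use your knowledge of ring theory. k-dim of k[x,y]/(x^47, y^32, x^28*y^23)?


k[x,y]/I, I = (x^47, y^32, x^28*y^23)
Rect: 47x32=1504. Corner: (47-28)x(32-23)=171.
dim = 1504-171 = 1333


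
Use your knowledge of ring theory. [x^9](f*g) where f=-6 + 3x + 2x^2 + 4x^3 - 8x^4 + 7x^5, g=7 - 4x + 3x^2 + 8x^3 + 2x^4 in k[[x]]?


[x^9] = sum a_i*b_j, i+j=9
  7*2=14
Sum=14


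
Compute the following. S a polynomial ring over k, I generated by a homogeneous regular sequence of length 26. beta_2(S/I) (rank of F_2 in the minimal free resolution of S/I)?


Regular sequence => Koszul complex is the minimal free resolution.
Syz_1 minimally generated by Koszul relations f_i*e_j - f_j*e_i (i<j): mu(Syz_1) = beta_2 = C(m,2) = m(m-1)/2
m=26
26*25/2 = 325


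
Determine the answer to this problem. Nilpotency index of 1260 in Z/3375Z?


1260^k mod 3375:
k=1: 1260
k=2: 1350
k=3: 0
First zero at k = 3


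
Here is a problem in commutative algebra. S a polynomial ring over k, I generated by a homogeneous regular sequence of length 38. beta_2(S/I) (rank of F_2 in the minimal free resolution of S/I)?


Regular sequence => Koszul complex is the minimal free resolution.
Syz_1 minimally generated by Koszul relations f_i*e_j - f_j*e_i (i<j): mu(Syz_1) = beta_2 = C(m,2) = m(m-1)/2
m=38
38*37/2 = 703


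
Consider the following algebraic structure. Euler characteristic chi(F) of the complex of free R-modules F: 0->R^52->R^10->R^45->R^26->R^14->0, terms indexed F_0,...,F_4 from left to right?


chi = sum (-1)^i * rank:
(-1)^0*52=52
(-1)^1*10=-10
(-1)^2*45=45
(-1)^3*26=-26
(-1)^4*14=14
chi=75


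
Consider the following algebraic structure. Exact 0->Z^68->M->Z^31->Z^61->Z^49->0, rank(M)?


Alt sum=0:
(-1)^0*68 + (-1)^1*? + (-1)^2*31 + (-1)^3*61 + (-1)^4*49=0
rank(M)=87


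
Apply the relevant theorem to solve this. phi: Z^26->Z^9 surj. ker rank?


rank(ker) = 26-9 = 17


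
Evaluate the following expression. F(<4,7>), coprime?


gcd(4,7)=1 => F=ab-a-b=4*7-4-7=28-11=17


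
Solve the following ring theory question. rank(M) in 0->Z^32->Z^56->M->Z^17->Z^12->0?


Alt sum=0:
(-1)^0*32 + (-1)^1*56 + (-1)^2*? + (-1)^3*17 + (-1)^4*12=0
rank(M)=29


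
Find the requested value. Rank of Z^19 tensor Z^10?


rank(M(x)N) = rank(M)*rank(N)
19*10 = 190


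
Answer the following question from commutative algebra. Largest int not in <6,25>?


gcd(6,25)=1 => F=ab-a-b=6*25-6-25=150-31=119


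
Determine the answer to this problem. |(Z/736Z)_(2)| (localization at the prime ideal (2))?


2-primary part: 736=2^5*23
Size=2^5=32


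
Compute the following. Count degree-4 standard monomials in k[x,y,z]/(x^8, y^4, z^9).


Need i<8, j<4, k<9 with i+j+k=4.
For each i, j ranges over max(0,4-i-8)..min(3,4-i):
  i=0: j in [0,3] -> 4
  i=1: j in [0,3] -> 4
  i=2: j in [0,2] -> 3
  i=3: j in [0,1] -> 2
  i=4: j in [0,0] -> 1
H(4) = 4+4+3+2+1 = 14


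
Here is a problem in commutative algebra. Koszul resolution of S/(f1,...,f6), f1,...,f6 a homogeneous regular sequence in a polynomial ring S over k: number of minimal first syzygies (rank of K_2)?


Regular sequence => Koszul complex is the minimal free resolution.
Syz_1 minimally generated by Koszul relations f_i*e_j - f_j*e_i (i<j): mu(Syz_1) = beta_2 = C(m,2) = m(m-1)/2
m=6
6*5/2 = 15


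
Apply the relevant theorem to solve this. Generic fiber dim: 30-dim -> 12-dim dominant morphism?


dim(fiber)=dim(X)-dim(Y)=30-12=18


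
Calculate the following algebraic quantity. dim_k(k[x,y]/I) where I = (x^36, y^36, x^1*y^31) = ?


k[x,y]/I, I = (x^36, y^36, x^1*y^31)
Rect: 36x36=1296. Corner: (36-1)x(36-31)=175.
dim = 1296-175 = 1121


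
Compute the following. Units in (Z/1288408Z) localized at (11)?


Local ring = Z/161051Z.
phi(161051) = 11^4*(11-1) = 146410


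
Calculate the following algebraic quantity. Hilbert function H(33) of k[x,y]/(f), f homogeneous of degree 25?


H(t)=d for t>=d-1.
d=25, t=33
H(33)=25


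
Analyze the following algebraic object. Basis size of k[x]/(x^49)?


Basis: 1,x,...,x^48
dim=49


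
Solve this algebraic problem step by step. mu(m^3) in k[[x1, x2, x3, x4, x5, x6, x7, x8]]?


C(n+d-1,d)=C(10,3)=120


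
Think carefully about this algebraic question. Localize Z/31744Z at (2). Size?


2-primary part: 31744=2^10*31
Size=2^10=1024


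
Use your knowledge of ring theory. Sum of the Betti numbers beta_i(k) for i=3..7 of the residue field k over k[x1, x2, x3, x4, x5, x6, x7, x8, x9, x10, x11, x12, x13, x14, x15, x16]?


Koszul resolution: beta_i(k)=C(n,i), n=16
C(16,3)=560, C(16,4)=1820, C(16,5)=4368, C(16,6)=8008, C(16,7)=11440
Sum=26196


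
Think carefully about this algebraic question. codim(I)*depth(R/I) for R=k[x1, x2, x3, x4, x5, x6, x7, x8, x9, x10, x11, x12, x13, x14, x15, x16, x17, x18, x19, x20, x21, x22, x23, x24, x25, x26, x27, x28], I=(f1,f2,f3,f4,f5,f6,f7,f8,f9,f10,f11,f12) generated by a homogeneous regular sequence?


codim=12, depth=dim(R/I)=28-12=16
Product=12*16=192


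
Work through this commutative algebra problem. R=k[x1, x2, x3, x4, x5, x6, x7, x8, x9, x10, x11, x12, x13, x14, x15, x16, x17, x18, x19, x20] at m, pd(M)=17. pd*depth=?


pd+depth=20
depth=20-17=3
pd*depth=17*3=51


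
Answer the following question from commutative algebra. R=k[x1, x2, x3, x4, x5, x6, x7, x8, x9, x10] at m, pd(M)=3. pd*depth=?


pd+depth=10
depth=10-3=7
pd*depth=3*7=21


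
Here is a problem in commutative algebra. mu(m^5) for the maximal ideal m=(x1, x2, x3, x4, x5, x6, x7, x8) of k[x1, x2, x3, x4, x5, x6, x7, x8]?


Graded Nakayama: mu(m^d) = dim_k (m^d/m^(d+1)) = #degree-5 monomials in 8 vars
C(n+d-1,d)=C(12,5)=792


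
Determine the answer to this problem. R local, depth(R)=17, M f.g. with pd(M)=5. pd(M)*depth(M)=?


pd+depth=17
depth=17-5=12
pd*depth=5*12=60


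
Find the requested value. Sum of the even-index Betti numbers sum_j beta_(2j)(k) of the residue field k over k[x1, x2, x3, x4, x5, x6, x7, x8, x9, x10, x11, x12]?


Koszul resolution: beta_i(k)=C(n,i), n=12
sum_even C(12,i) = 2^(n-1) = 2^11 = 2048


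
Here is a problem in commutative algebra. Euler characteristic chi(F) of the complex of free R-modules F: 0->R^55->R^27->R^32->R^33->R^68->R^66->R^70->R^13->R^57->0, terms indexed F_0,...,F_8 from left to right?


chi = sum (-1)^i * rank:
(-1)^0*55=55
(-1)^1*27=-27
(-1)^2*32=32
(-1)^3*33=-33
(-1)^4*68=68
(-1)^5*66=-66
(-1)^6*70=70
(-1)^7*13=-13
(-1)^8*57=57
chi=143


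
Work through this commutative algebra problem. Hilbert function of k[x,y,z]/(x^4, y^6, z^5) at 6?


Need i<4, j<6, k<5 with i+j+k=6.
For each i, j ranges over max(0,6-i-4)..min(5,6-i):
  i=0: j in [2,5] -> 4
  i=1: j in [1,5] -> 5
  i=2: j in [0,4] -> 5
  i=3: j in [0,3] -> 4
H(6) = 4+5+5+4 = 18


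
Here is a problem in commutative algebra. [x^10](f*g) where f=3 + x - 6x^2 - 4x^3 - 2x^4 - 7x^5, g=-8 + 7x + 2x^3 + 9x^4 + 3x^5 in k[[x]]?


[x^10] = sum a_i*b_j, i+j=10
  -7*3=-21
Sum=-21


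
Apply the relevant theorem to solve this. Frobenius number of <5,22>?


gcd(5,22)=1 => F=ab-a-b=5*22-5-22=110-27=83


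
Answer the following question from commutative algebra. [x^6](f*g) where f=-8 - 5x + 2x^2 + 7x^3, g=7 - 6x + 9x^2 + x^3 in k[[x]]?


[x^6] = sum a_i*b_j, i+j=6
  7*1=7
Sum=7


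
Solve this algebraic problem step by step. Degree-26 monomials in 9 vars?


C(d+n-1,n-1)=C(34,8)=18156204


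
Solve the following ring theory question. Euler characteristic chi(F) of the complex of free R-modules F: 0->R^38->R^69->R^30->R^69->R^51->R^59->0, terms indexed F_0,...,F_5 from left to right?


chi = sum (-1)^i * rank:
(-1)^0*38=38
(-1)^1*69=-69
(-1)^2*30=30
(-1)^3*69=-69
(-1)^4*51=51
(-1)^5*59=-59
chi=-78


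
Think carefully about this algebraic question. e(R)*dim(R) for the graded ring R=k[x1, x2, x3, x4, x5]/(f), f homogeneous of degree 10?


e(R)=deg(f)=10, dim(R)=5-1=4
e*dim=10*4=40


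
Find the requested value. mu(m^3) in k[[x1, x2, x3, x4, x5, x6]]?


C(n+d-1,d)=C(8,3)=56


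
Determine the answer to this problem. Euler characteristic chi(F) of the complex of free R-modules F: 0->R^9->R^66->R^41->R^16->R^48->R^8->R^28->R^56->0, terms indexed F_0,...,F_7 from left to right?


chi = sum (-1)^i * rank:
(-1)^0*9=9
(-1)^1*66=-66
(-1)^2*41=41
(-1)^3*16=-16
(-1)^4*48=48
(-1)^5*8=-8
(-1)^6*28=28
(-1)^7*56=-56
chi=-20


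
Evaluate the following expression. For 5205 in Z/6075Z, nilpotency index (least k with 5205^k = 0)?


5205^k mod 6075:
k=1: 5205
k=2: 3600
k=3: 2700
k=4: 2025
k=5: 0
First zero at k = 5


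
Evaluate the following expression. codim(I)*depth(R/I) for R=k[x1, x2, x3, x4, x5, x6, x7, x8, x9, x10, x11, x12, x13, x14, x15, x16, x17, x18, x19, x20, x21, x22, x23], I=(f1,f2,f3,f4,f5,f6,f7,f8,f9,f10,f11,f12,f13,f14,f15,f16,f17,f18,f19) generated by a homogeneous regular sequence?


codim=19, depth=dim(R/I)=23-19=4
Product=19*4=76


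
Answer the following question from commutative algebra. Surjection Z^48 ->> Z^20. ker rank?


rank(ker) = 48-20 = 28


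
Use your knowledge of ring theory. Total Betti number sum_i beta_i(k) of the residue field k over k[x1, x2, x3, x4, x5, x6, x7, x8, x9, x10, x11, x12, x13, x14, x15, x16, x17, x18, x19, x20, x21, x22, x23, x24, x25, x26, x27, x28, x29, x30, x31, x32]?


Koszul resolution: beta_i(k)=C(n,i), n=32
sum_i C(32,i) = 2^32 = 4294967296


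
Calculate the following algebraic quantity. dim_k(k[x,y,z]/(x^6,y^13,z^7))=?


Basis: x^iy^jz^k, i<6,j<13,k<7
6*13*7=546


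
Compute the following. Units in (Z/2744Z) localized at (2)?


Local ring = Z/8Z.
phi(8) = 2^2*(2-1) = 4


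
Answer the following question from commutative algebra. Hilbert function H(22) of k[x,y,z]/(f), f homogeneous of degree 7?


C(24,2)-C(17,2)=276-136=140


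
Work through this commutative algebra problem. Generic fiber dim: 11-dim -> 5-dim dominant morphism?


dim(fiber)=dim(X)-dim(Y)=11-5=6


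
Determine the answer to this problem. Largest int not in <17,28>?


gcd(17,28)=1 => F=ab-a-b=17*28-17-28=476-45=431


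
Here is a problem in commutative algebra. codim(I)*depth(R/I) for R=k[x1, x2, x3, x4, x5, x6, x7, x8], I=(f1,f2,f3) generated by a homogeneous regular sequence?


codim=3, depth=dim(R/I)=8-3=5
Product=3*5=15


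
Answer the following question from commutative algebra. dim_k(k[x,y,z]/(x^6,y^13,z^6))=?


Basis: x^iy^jz^k, i<6,j<13,k<6
6*13*6=468


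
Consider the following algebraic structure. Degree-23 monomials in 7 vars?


C(d+n-1,n-1)=C(29,6)=475020


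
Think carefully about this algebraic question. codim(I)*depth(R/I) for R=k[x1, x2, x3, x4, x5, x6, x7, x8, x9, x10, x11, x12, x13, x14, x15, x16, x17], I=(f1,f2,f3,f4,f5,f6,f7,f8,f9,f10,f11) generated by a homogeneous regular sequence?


codim=11, depth=dim(R/I)=17-11=6
Product=11*6=66


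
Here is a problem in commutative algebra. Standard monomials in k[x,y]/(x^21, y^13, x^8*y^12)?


k[x,y]/I, I = (x^21, y^13, x^8*y^12)
Rect: 21x13=273. Corner: (21-8)x(13-12)=13.
dim = 273-13 = 260


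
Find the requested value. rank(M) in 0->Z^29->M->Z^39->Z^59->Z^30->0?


Alt sum=0:
(-1)^0*29 + (-1)^1*? + (-1)^2*39 + (-1)^3*59 + (-1)^4*30=0
rank(M)=39


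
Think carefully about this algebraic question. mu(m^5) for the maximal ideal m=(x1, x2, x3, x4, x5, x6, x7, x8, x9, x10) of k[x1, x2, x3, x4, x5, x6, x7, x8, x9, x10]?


Graded Nakayama: mu(m^d) = dim_k (m^d/m^(d+1)) = #degree-5 monomials in 10 vars
C(n+d-1,d)=C(14,5)=2002


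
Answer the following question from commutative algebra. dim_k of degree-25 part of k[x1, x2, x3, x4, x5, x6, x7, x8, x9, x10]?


C(d+n-1,n-1)=C(34,9)=52451256


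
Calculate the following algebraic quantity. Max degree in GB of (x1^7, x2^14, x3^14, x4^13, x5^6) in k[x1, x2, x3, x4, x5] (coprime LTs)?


Pure powers, coprime LTs => already GB.
Degrees: 7, 14, 14, 13, 6
Max=14


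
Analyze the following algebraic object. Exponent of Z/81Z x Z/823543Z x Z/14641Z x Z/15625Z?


Exponent = lcm of the cyclic orders; pairwise coprime => product.
3^4*7^7*11^4*5^6=81*823543*14641*15625=15260264657859375


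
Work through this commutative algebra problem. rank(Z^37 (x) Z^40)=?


rank(M(x)N) = rank(M)*rank(N)
37*40 = 1480


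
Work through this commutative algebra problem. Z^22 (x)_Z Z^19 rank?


rank(M(x)N) = rank(M)*rank(N)
22*19 = 418


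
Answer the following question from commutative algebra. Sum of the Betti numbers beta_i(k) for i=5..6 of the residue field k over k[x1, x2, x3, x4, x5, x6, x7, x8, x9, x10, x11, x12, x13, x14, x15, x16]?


Koszul resolution: beta_i(k)=C(n,i), n=16
C(16,5)=4368, C(16,6)=8008
Sum=12376


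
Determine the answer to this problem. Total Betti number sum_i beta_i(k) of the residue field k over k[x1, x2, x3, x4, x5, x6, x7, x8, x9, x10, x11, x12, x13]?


Koszul resolution: beta_i(k)=C(n,i), n=13
sum_i C(13,i) = 2^13 = 8192


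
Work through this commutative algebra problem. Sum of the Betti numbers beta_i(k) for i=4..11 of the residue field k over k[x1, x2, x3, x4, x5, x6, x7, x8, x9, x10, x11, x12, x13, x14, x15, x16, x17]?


Koszul resolution: beta_i(k)=C(n,i), n=17
C(17,4)=2380, C(17,5)=6188, C(17,6)=12376, C(17,7)=19448, C(17,8)=24310, C(17,9)=24310, C(17,10)=19448, C(17,11)=12376
Sum=120836


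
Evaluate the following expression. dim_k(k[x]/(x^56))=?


Basis: 1,x,...,x^55
dim=56


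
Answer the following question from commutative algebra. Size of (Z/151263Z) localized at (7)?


7-primary part: 151263=7^5*9
Size=7^5=16807


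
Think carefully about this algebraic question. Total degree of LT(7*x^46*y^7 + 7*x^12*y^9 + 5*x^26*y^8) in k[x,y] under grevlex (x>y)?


LT: 7*x^46*y^7
deg_x=46, deg_y=7
Total=46+7=53


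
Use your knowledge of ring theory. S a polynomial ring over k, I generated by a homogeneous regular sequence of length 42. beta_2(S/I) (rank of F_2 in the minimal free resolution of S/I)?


Regular sequence => Koszul complex is the minimal free resolution.
Syz_1 minimally generated by Koszul relations f_i*e_j - f_j*e_i (i<j): mu(Syz_1) = beta_2 = C(m,2) = m(m-1)/2
m=42
42*41/2 = 861


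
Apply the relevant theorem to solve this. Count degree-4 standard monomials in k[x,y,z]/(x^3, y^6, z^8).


Need i<3, j<6, k<8 with i+j+k=4.
For each i, j ranges over max(0,4-i-7)..min(5,4-i):
  i=0: j in [0,4] -> 5
  i=1: j in [0,3] -> 4
  i=2: j in [0,2] -> 3
H(4) = 5+4+3 = 12


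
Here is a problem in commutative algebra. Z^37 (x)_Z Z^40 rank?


rank(M(x)N) = rank(M)*rank(N)
37*40 = 1480


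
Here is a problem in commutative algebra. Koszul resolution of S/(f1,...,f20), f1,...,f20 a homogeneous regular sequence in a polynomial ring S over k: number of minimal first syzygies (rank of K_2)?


Regular sequence => Koszul complex is the minimal free resolution.
Syz_1 minimally generated by Koszul relations f_i*e_j - f_j*e_i (i<j): mu(Syz_1) = beta_2 = C(m,2) = m(m-1)/2
m=20
20*19/2 = 190


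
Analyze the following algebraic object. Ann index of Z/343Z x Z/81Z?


Exponent = lcm of the cyclic orders; pairwise coprime => product.
7^3*3^4=343*81=27783


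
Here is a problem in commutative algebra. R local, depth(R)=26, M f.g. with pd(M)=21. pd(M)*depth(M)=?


pd+depth=26
depth=26-21=5
pd*depth=21*5=105


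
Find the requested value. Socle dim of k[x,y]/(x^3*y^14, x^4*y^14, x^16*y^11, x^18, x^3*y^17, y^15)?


Socle = ann(m) = span of standard monomials u with x*u, y*u in I (staircase corners).
Redundant generators: x^3*y^17, x^4*y^14
Minimal generators: x^18, x^16*y^11, x^3*y^14, y^15
Corners: x^2y^14, x^15y^13, x^17y^10
Socle dim=3


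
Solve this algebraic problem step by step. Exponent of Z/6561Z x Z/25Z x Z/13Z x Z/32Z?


Exponent = lcm of the cyclic orders; pairwise coprime => product.
3^8*5^2*13^1*2^5=6561*25*13*32=68234400


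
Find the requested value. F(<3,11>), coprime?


gcd(3,11)=1 => F=ab-a-b=3*11-3-11=33-14=19


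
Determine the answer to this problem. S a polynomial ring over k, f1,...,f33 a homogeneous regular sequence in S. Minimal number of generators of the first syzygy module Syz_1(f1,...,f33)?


Regular sequence => Koszul complex is the minimal free resolution.
Syz_1 minimally generated by Koszul relations f_i*e_j - f_j*e_i (i<j): mu(Syz_1) = beta_2 = C(m,2) = m(m-1)/2
m=33
33*32/2 = 528


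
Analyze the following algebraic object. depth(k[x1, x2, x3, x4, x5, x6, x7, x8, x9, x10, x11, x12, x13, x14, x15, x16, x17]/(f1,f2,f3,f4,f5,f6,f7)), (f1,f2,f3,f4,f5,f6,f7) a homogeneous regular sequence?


depth(R)=17
depth(R/I)=17-7=10


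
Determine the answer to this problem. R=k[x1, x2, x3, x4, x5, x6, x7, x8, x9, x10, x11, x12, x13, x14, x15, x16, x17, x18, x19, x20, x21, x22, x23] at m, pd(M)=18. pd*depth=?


pd+depth=23
depth=23-18=5
pd*depth=18*5=90


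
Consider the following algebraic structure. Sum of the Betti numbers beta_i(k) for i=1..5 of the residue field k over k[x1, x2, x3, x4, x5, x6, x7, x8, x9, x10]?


Koszul resolution: beta_i(k)=C(n,i), n=10
C(10,1)=10, C(10,2)=45, C(10,3)=120, C(10,4)=210, C(10,5)=252
Sum=637


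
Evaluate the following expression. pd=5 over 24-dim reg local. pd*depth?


pd+depth=24
depth=24-5=19
pd*depth=5*19=95


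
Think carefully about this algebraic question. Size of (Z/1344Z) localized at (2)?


2-primary part: 1344=2^6*21
Size=2^6=64


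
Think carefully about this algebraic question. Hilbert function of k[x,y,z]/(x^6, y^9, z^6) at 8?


Need i<6, j<9, k<6 with i+j+k=8.
For each i, j ranges over max(0,8-i-5)..min(8,8-i):
  i=0: j in [3,8] -> 6
  i=1: j in [2,7] -> 6
  i=2: j in [1,6] -> 6
  i=3: j in [0,5] -> 6
  i=4: j in [0,4] -> 5
  i=5: j in [0,3] -> 4
H(8) = 6+6+6+6+5+4 = 33


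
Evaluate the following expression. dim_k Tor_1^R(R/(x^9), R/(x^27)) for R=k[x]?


Tor_1(R/I,R/J)=(I cap J)/IJ=(x^27)/(x^36)
dim=36-27=min(9,27)=9


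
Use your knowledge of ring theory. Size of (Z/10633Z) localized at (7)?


7-primary part: 10633=7^3*31
Size=7^3=343


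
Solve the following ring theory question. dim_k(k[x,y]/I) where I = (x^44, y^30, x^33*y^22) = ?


k[x,y]/I, I = (x^44, y^30, x^33*y^22)
Rect: 44x30=1320. Corner: (44-33)x(30-22)=88.
dim = 1320-88 = 1232


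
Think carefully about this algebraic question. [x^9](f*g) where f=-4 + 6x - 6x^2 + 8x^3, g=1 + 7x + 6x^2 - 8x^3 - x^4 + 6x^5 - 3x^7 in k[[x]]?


[x^9] = sum a_i*b_j, i+j=9
  -6*-3=18
Sum=18


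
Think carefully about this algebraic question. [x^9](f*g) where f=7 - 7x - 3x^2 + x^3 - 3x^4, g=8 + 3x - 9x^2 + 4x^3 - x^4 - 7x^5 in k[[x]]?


[x^9] = sum a_i*b_j, i+j=9
  -3*-7=21
Sum=21


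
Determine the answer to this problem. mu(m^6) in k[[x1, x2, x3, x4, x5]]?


C(n+d-1,d)=C(10,6)=210


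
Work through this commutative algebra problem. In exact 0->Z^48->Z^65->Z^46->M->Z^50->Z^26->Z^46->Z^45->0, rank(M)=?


Alt sum=0:
(-1)^0*48 + (-1)^1*65 + (-1)^2*46 + (-1)^3*? + (-1)^4*50 + (-1)^5*26 + (-1)^6*46 + (-1)^7*45=0
rank(M)=54


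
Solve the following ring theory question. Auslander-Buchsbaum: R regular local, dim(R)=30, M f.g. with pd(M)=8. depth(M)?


pd+depth=depth(R)=30
depth=30-8=22


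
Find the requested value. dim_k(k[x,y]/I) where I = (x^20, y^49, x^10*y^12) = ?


k[x,y]/I, I = (x^20, y^49, x^10*y^12)
Rect: 20x49=980. Corner: (20-10)x(49-12)=370.
dim = 980-370 = 610


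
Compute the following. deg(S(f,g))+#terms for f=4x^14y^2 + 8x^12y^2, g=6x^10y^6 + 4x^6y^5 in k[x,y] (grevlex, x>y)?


LT(f)=4x^14y^2, LT(g)=6x^10y^6
lcm(LM)=x^14y^6
S(f,g) (scaled by 24 to clear denominators) = 6y^4*f - 4x^4*g = 48x^12y^6 - 16x^10y^5
2 terms, deg 18.
18+2=20


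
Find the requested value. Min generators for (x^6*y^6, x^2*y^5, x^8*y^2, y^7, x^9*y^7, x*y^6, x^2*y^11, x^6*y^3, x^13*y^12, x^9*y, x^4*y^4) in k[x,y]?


Remove redundant (divisible by others).
x^6*y^6 redundant.
x^2*y^11 redundant.
x^13*y^12 redundant.
x^9*y^7 redundant.
Min: x^9*y, x^8*y^2, x^6*y^3, x^4*y^4, x^2*y^5, x*y^6, y^7
Count=7


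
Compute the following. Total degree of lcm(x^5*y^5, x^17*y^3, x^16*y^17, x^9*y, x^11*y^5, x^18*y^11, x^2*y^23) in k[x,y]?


lcm = componentwise max:
x: max(5,17,16,9,11,18,2)=18
y: max(5,3,17,1,5,11,23)=23
Total=18+23=41


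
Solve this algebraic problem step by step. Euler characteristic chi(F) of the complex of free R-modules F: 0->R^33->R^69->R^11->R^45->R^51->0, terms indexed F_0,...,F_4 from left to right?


chi = sum (-1)^i * rank:
(-1)^0*33=33
(-1)^1*69=-69
(-1)^2*11=11
(-1)^3*45=-45
(-1)^4*51=51
chi=-19


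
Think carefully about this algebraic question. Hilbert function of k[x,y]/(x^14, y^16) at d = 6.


k[x,y], I = (x^14, y^16), d = 6
Need i < 14 and d-i < 16.
Range: 0 <= i <= 6.
H(6) = 7


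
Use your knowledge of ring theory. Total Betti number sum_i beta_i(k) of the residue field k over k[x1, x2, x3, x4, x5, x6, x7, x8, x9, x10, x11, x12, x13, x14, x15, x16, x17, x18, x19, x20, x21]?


Koszul resolution: beta_i(k)=C(n,i), n=21
sum_i C(21,i) = 2^21 = 2097152


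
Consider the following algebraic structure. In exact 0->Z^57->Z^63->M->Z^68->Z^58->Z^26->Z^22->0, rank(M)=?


Alt sum=0:
(-1)^0*57 + (-1)^1*63 + (-1)^2*? + (-1)^3*68 + (-1)^4*58 + (-1)^5*26 + (-1)^6*22=0
rank(M)=20


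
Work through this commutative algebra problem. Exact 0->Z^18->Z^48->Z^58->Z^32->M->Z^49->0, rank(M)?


Alt sum=0:
(-1)^0*18 + (-1)^1*48 + (-1)^2*58 + (-1)^3*32 + (-1)^4*? + (-1)^5*49=0
rank(M)=53


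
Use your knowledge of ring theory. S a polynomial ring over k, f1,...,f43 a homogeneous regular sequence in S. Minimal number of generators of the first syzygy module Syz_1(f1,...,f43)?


Regular sequence => Koszul complex is the minimal free resolution.
Syz_1 minimally generated by Koszul relations f_i*e_j - f_j*e_i (i<j): mu(Syz_1) = beta_2 = C(m,2) = m(m-1)/2
m=43
43*42/2 = 903


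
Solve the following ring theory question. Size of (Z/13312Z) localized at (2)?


2-primary part: 13312=2^10*13
Size=2^10=1024


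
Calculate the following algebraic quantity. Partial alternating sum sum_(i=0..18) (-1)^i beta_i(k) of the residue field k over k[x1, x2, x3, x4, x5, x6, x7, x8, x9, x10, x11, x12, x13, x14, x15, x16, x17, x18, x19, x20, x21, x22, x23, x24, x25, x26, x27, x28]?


Koszul resolution: beta_i(k)=C(n,i), n=28
sum_(i=0..p) (-1)^i C(n,i) = (-1)^p C(n-1,p)
(-1)^18*C(27,18) = (-1)^18*4686825 = 4686825


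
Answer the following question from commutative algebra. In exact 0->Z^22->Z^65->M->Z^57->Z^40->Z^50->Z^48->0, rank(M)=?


Alt sum=0:
(-1)^0*22 + (-1)^1*65 + (-1)^2*? + (-1)^3*57 + (-1)^4*40 + (-1)^5*50 + (-1)^6*48=0
rank(M)=62


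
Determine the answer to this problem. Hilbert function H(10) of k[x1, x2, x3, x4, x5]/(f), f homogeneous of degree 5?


C(14,4)-C(9,4)=1001-126=875


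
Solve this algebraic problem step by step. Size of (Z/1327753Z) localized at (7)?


7-primary part: 1327753=7^5*79
Size=7^5=16807


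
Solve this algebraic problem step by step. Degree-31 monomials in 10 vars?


C(d+n-1,n-1)=C(40,9)=273438880


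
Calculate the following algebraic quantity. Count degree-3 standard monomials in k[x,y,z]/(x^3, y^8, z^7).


Need i<3, j<8, k<7 with i+j+k=3.
For each i, j ranges over max(0,3-i-6)..min(7,3-i):
  i=0: j in [0,3] -> 4
  i=1: j in [0,2] -> 3
  i=2: j in [0,1] -> 2
H(3) = 4+3+2 = 9


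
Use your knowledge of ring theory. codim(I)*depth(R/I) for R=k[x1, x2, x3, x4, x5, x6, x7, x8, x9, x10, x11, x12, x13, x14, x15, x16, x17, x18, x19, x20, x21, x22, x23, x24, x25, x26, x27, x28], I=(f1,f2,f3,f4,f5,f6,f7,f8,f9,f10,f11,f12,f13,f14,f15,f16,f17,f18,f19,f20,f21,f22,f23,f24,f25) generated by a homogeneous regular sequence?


codim=25, depth=dim(R/I)=28-25=3
Product=25*3=75


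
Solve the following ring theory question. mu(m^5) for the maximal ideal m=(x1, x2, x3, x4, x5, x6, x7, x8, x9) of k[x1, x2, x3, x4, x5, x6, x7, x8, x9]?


Graded Nakayama: mu(m^d) = dim_k (m^d/m^(d+1)) = #degree-5 monomials in 9 vars
C(n+d-1,d)=C(13,5)=1287


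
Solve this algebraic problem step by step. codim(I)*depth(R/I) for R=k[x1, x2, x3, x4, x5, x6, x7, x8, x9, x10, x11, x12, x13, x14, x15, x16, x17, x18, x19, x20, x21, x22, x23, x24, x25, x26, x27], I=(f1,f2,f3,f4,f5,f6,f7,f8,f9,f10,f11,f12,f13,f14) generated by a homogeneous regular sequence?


codim=14, depth=dim(R/I)=27-14=13
Product=14*13=182


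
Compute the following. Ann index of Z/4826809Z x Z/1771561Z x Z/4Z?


Exponent = lcm of the cyclic orders; pairwise coprime => product.
13^6*11^6*2^2=4826809*1771561*4=34203946315396


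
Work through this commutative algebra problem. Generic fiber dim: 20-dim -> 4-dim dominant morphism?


dim(fiber)=dim(X)-dim(Y)=20-4=16


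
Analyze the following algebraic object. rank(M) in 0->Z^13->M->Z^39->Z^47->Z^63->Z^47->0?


Alt sum=0:
(-1)^0*13 + (-1)^1*? + (-1)^2*39 + (-1)^3*47 + (-1)^4*63 + (-1)^5*47=0
rank(M)=21


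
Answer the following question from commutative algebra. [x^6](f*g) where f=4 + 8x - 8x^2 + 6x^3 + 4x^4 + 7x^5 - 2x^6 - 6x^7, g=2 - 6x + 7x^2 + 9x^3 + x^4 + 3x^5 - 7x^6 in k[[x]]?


[x^6] = sum a_i*b_j, i+j=6
  4*-7=-28
  8*3=24
  -8*1=-8
  6*9=54
  4*7=28
  7*-6=-42
  -2*2=-4
Sum=24


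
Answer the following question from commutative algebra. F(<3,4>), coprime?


gcd(3,4)=1 => F=ab-a-b=3*4-3-4=12-7=5


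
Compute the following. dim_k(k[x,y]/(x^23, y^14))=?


Basis: x^i*y^j, i<23, j<14
23*14=322


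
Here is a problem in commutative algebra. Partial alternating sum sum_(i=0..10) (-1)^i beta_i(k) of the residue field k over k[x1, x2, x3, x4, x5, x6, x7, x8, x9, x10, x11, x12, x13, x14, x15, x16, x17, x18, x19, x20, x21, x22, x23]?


Koszul resolution: beta_i(k)=C(n,i), n=23
sum_(i=0..p) (-1)^i C(n,i) = (-1)^p C(n-1,p)
(-1)^10*C(22,10) = (-1)^10*646646 = 646646


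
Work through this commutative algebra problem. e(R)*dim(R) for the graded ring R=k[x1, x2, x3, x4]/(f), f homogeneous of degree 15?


e(R)=deg(f)=15, dim(R)=4-1=3
e*dim=15*3=45


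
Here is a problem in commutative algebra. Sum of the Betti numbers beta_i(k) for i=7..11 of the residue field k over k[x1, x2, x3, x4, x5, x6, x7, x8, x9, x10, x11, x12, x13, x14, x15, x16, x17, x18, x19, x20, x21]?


Koszul resolution: beta_i(k)=C(n,i), n=21
C(21,7)=116280, C(21,8)=203490, C(21,9)=293930, C(21,10)=352716, C(21,11)=352716
Sum=1319132


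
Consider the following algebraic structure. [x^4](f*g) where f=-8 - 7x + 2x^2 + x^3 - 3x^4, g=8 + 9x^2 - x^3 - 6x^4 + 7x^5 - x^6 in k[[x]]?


[x^4] = sum a_i*b_j, i+j=4
  -8*-6=48
  -7*-1=7
  2*9=18
  -3*8=-24
Sum=49


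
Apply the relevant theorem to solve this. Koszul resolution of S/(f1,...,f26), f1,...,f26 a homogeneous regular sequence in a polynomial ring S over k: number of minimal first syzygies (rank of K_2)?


Regular sequence => Koszul complex is the minimal free resolution.
Syz_1 minimally generated by Koszul relations f_i*e_j - f_j*e_i (i<j): mu(Syz_1) = beta_2 = C(m,2) = m(m-1)/2
m=26
26*25/2 = 325


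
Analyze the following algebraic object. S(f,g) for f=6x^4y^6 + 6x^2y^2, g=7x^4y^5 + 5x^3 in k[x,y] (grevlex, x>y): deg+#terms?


LT(f)=6x^4y^6, LT(g)=7x^4y^5
lcm(LM)=x^4y^6
S(f,g) (scaled by 42 to clear denominators) = 7*f - 6y*g = -30x^3y + 42x^2y^2
2 terms, deg 4.
4+2=6


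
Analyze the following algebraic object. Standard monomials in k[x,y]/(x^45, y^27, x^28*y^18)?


k[x,y]/I, I = (x^45, y^27, x^28*y^18)
Rect: 45x27=1215. Corner: (45-28)x(27-18)=153.
dim = 1215-153 = 1062


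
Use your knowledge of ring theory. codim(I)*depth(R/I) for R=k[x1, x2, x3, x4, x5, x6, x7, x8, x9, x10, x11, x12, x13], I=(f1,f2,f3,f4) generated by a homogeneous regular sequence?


codim=4, depth=dim(R/I)=13-4=9
Product=4*9=36


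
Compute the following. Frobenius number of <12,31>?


gcd(12,31)=1 => F=ab-a-b=12*31-12-31=372-43=329


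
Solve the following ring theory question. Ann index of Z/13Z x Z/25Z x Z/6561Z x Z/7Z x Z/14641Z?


Exponent = lcm of the cyclic orders; pairwise coprime => product.
13^1*5^2*3^8*7^1*11^4=13*25*6561*7*14641=218535592275


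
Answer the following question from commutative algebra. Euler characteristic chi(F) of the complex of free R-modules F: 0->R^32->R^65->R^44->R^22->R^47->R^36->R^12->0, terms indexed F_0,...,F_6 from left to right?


chi = sum (-1)^i * rank:
(-1)^0*32=32
(-1)^1*65=-65
(-1)^2*44=44
(-1)^3*22=-22
(-1)^4*47=47
(-1)^5*36=-36
(-1)^6*12=12
chi=12


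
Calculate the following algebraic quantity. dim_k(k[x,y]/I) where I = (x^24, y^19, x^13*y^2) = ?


k[x,y]/I, I = (x^24, y^19, x^13*y^2)
Rect: 24x19=456. Corner: (24-13)x(19-2)=187.
dim = 456-187 = 269


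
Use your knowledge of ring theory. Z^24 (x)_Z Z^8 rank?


rank(M(x)N) = rank(M)*rank(N)
24*8 = 192


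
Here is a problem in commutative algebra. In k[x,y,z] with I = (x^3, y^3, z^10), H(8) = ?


Need i<3, j<3, k<10 with i+j+k=8.
For each i, j ranges over max(0,8-i-9)..min(2,8-i):
  i=0: j in [0,2] -> 3
  i=1: j in [0,2] -> 3
  i=2: j in [0,2] -> 3
H(8) = 3+3+3 = 9


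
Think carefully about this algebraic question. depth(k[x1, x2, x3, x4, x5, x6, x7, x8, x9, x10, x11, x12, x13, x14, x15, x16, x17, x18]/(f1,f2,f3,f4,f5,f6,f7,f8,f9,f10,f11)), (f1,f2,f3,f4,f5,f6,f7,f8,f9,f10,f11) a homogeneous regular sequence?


depth(R)=18
depth(R/I)=18-11=7


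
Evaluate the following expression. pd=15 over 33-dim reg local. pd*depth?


pd+depth=33
depth=33-15=18
pd*depth=15*18=270


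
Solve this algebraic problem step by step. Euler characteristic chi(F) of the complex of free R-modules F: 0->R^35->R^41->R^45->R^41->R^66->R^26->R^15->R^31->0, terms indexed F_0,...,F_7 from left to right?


chi = sum (-1)^i * rank:
(-1)^0*35=35
(-1)^1*41=-41
(-1)^2*45=45
(-1)^3*41=-41
(-1)^4*66=66
(-1)^5*26=-26
(-1)^6*15=15
(-1)^7*31=-31
chi=22


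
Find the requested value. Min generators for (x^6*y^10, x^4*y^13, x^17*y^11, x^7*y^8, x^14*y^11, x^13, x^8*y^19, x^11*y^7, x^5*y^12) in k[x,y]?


Remove redundant (divisible by others).
x^8*y^19 redundant.
x^17*y^11 redundant.
x^14*y^11 redundant.
Min: x^13, x^11*y^7, x^7*y^8, x^6*y^10, x^5*y^12, x^4*y^13
Count=6


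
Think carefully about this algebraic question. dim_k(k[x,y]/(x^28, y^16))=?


Basis: x^i*y^j, i<28, j<16
28*16=448


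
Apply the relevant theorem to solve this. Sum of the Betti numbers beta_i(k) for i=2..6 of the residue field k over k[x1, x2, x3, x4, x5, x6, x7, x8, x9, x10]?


Koszul resolution: beta_i(k)=C(n,i), n=10
C(10,2)=45, C(10,3)=120, C(10,4)=210, C(10,5)=252, C(10,6)=210
Sum=837


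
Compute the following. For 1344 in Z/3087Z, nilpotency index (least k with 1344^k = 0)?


1344^k mod 3087:
k=1: 1344
k=2: 441
k=3: 0
First zero at k = 3


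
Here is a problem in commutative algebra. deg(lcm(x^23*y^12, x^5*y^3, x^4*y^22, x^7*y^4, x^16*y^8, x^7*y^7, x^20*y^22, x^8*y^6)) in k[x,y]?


lcm = componentwise max:
x: max(23,5,4,7,16,7,20,8)=23
y: max(12,3,22,4,8,7,22,6)=22
Total=23+22=45


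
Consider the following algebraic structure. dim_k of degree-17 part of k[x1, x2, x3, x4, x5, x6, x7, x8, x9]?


C(d+n-1,n-1)=C(25,8)=1081575


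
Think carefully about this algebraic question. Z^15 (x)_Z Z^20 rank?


rank(M(x)N) = rank(M)*rank(N)
15*20 = 300


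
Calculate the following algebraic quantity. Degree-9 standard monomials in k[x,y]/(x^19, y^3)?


k[x,y], I = (x^19, y^3), d = 9
Need i < 19 and d-i < 3.
Range: 7 <= i <= 9.
H(9) = 3


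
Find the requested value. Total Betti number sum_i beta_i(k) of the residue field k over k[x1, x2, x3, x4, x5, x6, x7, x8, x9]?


Koszul resolution: beta_i(k)=C(n,i), n=9
sum_i C(9,i) = 2^9 = 512


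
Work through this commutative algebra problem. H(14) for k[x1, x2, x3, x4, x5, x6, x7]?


C(d+n-1,n-1)=C(20,6)=38760


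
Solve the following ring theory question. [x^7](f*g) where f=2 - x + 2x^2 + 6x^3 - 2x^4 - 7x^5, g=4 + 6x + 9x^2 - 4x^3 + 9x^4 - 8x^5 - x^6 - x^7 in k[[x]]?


[x^7] = sum a_i*b_j, i+j=7
  2*-1=-2
  -1*-1=1
  2*-8=-16
  6*9=54
  -2*-4=8
  -7*9=-63
Sum=-18


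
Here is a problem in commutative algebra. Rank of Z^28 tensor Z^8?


rank(M(x)N) = rank(M)*rank(N)
28*8 = 224


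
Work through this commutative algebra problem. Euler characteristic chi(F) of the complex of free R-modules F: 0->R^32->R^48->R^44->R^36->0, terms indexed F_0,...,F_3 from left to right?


chi = sum (-1)^i * rank:
(-1)^0*32=32
(-1)^1*48=-48
(-1)^2*44=44
(-1)^3*36=-36
chi=-8


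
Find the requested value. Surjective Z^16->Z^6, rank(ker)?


rank(ker) = 16-6 = 10


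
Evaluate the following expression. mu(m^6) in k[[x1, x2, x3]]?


C(n+d-1,d)=C(8,6)=28


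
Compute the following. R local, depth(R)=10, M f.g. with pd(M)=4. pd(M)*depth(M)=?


pd+depth=10
depth=10-4=6
pd*depth=4*6=24


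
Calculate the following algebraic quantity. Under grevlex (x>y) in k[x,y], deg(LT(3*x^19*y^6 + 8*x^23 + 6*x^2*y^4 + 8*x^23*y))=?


LT: 3*x^19*y^6
deg_x=19, deg_y=6
Total=19+6=25


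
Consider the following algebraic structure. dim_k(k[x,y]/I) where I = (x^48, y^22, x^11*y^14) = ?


k[x,y]/I, I = (x^48, y^22, x^11*y^14)
Rect: 48x22=1056. Corner: (48-11)x(22-14)=296.
dim = 1056-296 = 760


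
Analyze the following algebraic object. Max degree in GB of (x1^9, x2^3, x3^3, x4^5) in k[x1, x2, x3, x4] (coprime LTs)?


Pure powers, coprime LTs => already GB.
Degrees: 9, 3, 3, 5
Max=9


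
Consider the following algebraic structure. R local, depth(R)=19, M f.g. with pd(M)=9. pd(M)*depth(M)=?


pd+depth=19
depth=19-9=10
pd*depth=9*10=90


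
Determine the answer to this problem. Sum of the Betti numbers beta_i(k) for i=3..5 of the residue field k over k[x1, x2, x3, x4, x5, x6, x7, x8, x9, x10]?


Koszul resolution: beta_i(k)=C(n,i), n=10
C(10,3)=120, C(10,4)=210, C(10,5)=252
Sum=582
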